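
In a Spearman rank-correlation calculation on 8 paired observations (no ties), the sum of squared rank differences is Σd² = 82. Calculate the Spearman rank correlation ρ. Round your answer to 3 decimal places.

ρ = 1 − 6Σd² / [n(n²−1)] = 1 − 6×82 / (8×63)
  = 1 − 492/504 = 1 − 0.9762 ≈ 0.024

0.024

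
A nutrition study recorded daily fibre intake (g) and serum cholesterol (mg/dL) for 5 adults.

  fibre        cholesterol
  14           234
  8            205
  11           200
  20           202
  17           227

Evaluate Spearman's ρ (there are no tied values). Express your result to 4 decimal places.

0.1000

Rank fibre: 3, 1, 2, 5, 4
Rank cholesterol: 5, 3, 1, 2, 4
d = rank(fibre) − rank(cholesterol): -2, -2, 1, 3, 0; Σd² = 18
ρ = 1 − 6Σd² / [n(n²−1)] = 1 − 6×18 / (5×24) = 1 − 108/120 ≈ 0.1000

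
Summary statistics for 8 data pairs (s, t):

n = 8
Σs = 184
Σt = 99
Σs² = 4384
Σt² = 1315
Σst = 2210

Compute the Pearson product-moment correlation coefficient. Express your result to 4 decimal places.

r = (nΣst − ΣsΣt) / √[(nΣs² − (Σs)²)(nΣt² − (Σt)²)]
Numerator: 8×2210 − 184×99 = -536
Denominator: √[(35072 − 33856)(10520 − 9801)] = √[1216 × 719] = 935.0422
r = -536 / 935.0422 ≈ -0.5732

-0.5732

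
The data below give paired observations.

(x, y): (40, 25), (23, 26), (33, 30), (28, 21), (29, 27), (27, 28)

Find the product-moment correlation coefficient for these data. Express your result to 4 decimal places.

n = 6, Σx = 180, Σy = 157, Σx² = 5572, Σy² = 4155, Σxy = 4715
nΣxy − ΣxΣy = 28290 − 28260 = 30
nΣx² − (Σx)² = 33432 − 32400 = 1032; nΣy² − (Σy)² = 24930 − 24649 = 281
r = 30 / √(1032 × 281) = 30 / 538.5091 ≈ 0.0557

0.0557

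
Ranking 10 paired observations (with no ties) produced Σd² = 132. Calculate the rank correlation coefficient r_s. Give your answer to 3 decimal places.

0.200

ρ = 1 − 6Σd² / [n(n²−1)] = 1 − 6×132 / (10×99)
  = 1 − 792/990 = 1 − 0.8000 ≈ 0.200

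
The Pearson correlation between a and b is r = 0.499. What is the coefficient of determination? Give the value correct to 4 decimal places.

r² = (0.499)² = 0.2490

0.2490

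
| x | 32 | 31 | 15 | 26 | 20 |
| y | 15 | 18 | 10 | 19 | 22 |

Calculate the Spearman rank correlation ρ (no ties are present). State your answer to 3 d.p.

Rank x: 5, 4, 1, 3, 2
Rank y: 2, 3, 1, 4, 5
d = rank(x) − rank(y): 3, 1, 0, -1, -3; Σd² = 20
ρ = 1 − 6Σd² / [n(n²−1)] = 1 − 6×20 / (5×24) = 1 − 120/120 ≈ 0.000

0.000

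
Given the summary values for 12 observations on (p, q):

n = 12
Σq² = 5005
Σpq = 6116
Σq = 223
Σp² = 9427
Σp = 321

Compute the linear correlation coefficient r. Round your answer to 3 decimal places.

0.177

r = (nΣpq − ΣpΣq) / √[(nΣp² − (Σp)²)(nΣq² − (Σq)²)]
Numerator: 12×6116 − 321×223 = 1809
Denominator: √[(113124 − 103041)(60060 − 49729)] = √[10083 × 10331] = 10206.2468
r = 1809 / 10206.2468 ≈ 0.177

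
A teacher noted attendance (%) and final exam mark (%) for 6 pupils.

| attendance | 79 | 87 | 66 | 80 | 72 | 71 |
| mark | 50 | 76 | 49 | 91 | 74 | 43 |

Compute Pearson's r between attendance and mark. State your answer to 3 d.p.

0.569

n = 6, Σx = 455, Σy = 383, Σx² = 34791, Σy² = 26283, Σxy = 29457
nΣxy − ΣxΣy = 176742 − 174265 = 2477
nΣx² − (Σx)² = 208746 − 207025 = 1721; nΣy² − (Σy)² = 157698 − 146689 = 11009
r = 2477 / √(1721 × 11009) = 2477 / 4352.7565 ≈ 0.569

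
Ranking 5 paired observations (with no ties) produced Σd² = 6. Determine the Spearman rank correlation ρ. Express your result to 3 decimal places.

0.700

ρ = 1 − 6Σd² / [n(n²−1)] = 1 − 6×6 / (5×24)
  = 1 − 36/120 = 1 − 0.3000 ≈ 0.700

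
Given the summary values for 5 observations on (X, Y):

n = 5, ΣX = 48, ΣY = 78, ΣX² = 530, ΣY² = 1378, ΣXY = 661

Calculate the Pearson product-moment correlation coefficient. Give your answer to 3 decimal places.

-0.831

r = (nΣXY − ΣXΣY) / √[(nΣX² − (ΣX)²)(nΣY² − (ΣY)²)]
Numerator: 5×661 − 48×78 = -439
Denominator: √[(2650 − 2304)(6890 − 6084)] = √[346 × 806] = 528.0871
r = -439 / 528.0871 ≈ -0.831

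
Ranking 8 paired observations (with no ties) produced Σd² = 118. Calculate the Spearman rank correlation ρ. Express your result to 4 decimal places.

ρ = 1 − 6Σd² / [n(n²−1)] = 1 − 6×118 / (8×63)
  = 1 − 708/504 = 1 − 1.40476 ≈ -0.4048

-0.4048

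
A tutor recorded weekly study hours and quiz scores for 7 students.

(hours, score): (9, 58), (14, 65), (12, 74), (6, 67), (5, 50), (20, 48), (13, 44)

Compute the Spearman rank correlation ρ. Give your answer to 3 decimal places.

Rank hours: 3, 6, 4, 2, 1, 7, 5
Rank score: 4, 5, 7, 6, 3, 2, 1
d = rank(hours) − rank(score): -1, 1, -3, -4, -2, 5, 4; Σd² = 72
ρ = 1 − 6Σd² / [n(n²−1)] = 1 − 6×72 / (7×48) = 1 − 432/336 ≈ -0.286

-0.286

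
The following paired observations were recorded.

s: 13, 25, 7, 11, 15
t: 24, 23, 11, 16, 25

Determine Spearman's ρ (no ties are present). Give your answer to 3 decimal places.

0.700

Rank s: 3, 5, 1, 2, 4
Rank t: 4, 3, 1, 2, 5
d = rank(s) − rank(t): -1, 2, 0, 0, -1; Σd² = 6
ρ = 1 − 6Σd² / [n(n²−1)] = 1 − 6×6 / (5×24) = 1 − 36/120 ≈ 0.700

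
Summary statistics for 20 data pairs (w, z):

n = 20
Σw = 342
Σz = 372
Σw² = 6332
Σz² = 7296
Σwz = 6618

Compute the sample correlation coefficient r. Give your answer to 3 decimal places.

r = (nΣwz − ΣwΣz) / √[(nΣw² − (Σw)²)(nΣz² − (Σz)²)]
Numerator: 20×6618 − 342×372 = 5136
Denominator: √[(126640 − 116964)(145920 − 138384)] = √[9676 × 7536] = 8539.2234
r = 5136 / 8539.2234 ≈ 0.601

0.601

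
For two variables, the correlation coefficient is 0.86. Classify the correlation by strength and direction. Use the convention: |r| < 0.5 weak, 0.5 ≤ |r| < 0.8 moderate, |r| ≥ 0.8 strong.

strong positive

r = 0.86 > 0 so the relationship is positive.
|r| = 0.86, which falls in the strong range.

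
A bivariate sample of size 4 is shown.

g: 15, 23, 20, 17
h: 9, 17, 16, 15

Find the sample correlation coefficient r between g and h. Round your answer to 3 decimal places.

0.855

n = 4, Σg = 75, Σh = 57, Σg² = 1443, Σh² = 851, Σgh = 1101
nΣgh − ΣgΣh = 4404 − 4275 = 129
nΣg² − (Σg)² = 5772 − 5625 = 147; nΣh² − (Σh)² = 3404 − 3249 = 155
r = 129 / √(147 × 155) = 129 / 150.9470 ≈ 0.855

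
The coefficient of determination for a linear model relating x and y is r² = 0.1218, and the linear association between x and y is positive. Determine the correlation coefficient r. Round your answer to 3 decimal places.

|r| = √0.1218 = 0.349
The association is positive, so r = 0.349.

0.349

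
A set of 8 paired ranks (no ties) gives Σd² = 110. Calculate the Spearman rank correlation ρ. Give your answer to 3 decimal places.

ρ = 1 − 6Σd² / [n(n²−1)] = 1 − 6×110 / (8×63)
  = 1 − 660/504 = 1 − 1.3095 ≈ -0.310

-0.310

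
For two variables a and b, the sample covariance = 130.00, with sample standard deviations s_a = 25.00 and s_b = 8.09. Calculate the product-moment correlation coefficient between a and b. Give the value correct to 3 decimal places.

0.643

r = Cov(a,b) / (s_a · s_b) = 130.00 / (25.00 × 8.09)
  = 130.00 / 202.2500 ≈ 0.643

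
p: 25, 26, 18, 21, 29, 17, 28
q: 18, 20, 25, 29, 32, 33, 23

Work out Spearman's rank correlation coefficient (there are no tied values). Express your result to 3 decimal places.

-0.286

Rank p: 4, 5, 2, 3, 7, 1, 6
Rank q: 1, 2, 4, 5, 6, 7, 3
d = rank(p) − rank(q): 3, 3, -2, -2, 1, -6, 3; Σd² = 72
ρ = 1 − 6Σd² / [n(n²−1)] = 1 − 6×72 / (7×48) = 1 − 432/336 ≈ -0.286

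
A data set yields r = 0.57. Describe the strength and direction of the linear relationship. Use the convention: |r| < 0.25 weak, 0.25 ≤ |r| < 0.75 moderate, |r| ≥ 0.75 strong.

moderate positive

r = 0.57 > 0 so the relationship is positive.
|r| = 0.57, which falls in the moderate range.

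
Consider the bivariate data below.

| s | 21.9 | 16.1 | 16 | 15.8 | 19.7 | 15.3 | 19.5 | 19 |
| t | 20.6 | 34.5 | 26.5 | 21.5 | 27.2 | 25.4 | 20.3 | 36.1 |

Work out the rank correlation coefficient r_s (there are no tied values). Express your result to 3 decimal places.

Rank s: 8, 4, 3, 2, 7, 1, 6, 5
Rank t: 2, 7, 5, 3, 6, 4, 1, 8
d = rank(s) − rank(t): 6, -3, -2, -1, 1, -3, 5, -3; Σd² = 94
ρ = 1 − 6Σd² / [n(n²−1)] = 1 − 6×94 / (8×63) = 1 − 564/504 ≈ -0.119

-0.119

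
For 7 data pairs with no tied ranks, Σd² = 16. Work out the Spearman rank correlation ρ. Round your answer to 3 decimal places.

ρ = 1 − 6Σd² / [n(n²−1)] = 1 − 6×16 / (7×48)
  = 1 − 96/336 = 1 − 0.2857 ≈ 0.714

0.714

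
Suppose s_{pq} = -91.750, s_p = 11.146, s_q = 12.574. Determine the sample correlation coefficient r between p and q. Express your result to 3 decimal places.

r = Cov(p,q) / (s_p · s_q) = -91.750 / (11.146 × 12.574)
  = -91.750 / 140.1498 ≈ -0.655

-0.655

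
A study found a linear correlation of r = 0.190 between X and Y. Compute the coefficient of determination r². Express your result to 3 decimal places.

r² = (0.190)² = 0.036

0.036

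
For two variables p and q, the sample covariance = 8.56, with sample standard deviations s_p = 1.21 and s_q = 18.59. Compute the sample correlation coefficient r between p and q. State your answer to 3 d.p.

0.381

r = Cov(p,q) / (s_p · s_q) = 8.56 / (1.21 × 18.59)
  = 8.56 / 22.4939 ≈ 0.381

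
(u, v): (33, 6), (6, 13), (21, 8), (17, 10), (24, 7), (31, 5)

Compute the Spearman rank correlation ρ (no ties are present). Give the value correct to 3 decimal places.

Rank u: 6, 1, 3, 2, 4, 5
Rank v: 2, 6, 4, 5, 3, 1
d = rank(u) − rank(v): 4, -5, -1, -3, 1, 4; Σd² = 68
ρ = 1 − 6Σd² / [n(n²−1)] = 1 − 6×68 / (6×35) = 1 − 408/210 ≈ -0.943

-0.943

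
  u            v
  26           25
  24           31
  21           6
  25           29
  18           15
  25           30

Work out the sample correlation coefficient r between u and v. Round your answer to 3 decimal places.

n = 6, Σu = 139, Σv = 136, Σu² = 3267, Σv² = 3588, Σuv = 3265
nΣuv − ΣuΣv = 19590 − 18904 = 686
nΣu² − (Σu)² = 19602 − 19321 = 281; nΣv² − (Σv)² = 21528 − 18496 = 3032
r = 686 / √(281 × 3032) = 686 / 923.0341 ≈ 0.743

0.743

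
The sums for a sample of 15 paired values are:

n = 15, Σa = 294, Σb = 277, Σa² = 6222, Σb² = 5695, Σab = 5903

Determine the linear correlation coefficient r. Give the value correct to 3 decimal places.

0.918

r = (nΣab − ΣaΣb) / √[(nΣa² − (Σa)²)(nΣb² − (Σb)²)]
Numerator: 15×5903 − 294×277 = 7107
Denominator: √[(93330 − 86436)(85425 − 76729)] = √[6894 × 8696] = 7742.7530
r = 7107 / 7742.7530 ≈ 0.918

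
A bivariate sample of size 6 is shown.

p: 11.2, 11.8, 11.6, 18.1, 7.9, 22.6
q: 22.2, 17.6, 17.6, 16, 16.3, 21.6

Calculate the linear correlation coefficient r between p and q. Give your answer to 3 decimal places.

0.326

n = 6, Σp = 83.2, Σq = 111.3, Σp² = 1300.02, Σq² = 2100.61, Σpq = 1567.01
nΣpq − ΣpΣq = 9402.06 − 9260.16 = 141.9
nΣp² − (Σp)² = 7800.12 − 6922.24 = 877.88; nΣq² − (Σq)² = 12603.66 − 12387.69 = 215.97
r = 141.9 / √(877.88 × 215.97) = 141.9 / 435.4259 ≈ 0.326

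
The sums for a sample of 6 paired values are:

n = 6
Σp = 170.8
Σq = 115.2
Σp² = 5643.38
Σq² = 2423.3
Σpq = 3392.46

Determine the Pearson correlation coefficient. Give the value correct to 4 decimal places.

r = (nΣpq − ΣpΣq) / √[(nΣp² − (Σp)²)(nΣq² − (Σq)²)]
Numerator: 6×3392.46 − 170.8×115.2 = 678.6
Denominator: √[(33860.28 − 29172.64)(14539.8 − 13271.04)] = √[4687.64 × 1268.76] = 2438.7477
r = 678.6 / 2438.7477 ≈ 0.2783

0.2783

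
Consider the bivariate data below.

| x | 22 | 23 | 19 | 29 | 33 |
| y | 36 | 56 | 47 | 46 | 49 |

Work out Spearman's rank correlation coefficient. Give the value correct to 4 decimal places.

0.3000

Rank x: 2, 3, 1, 4, 5
Rank y: 1, 5, 3, 2, 4
d = rank(x) − rank(y): 1, -2, -2, 2, 1; Σd² = 14
ρ = 1 − 6Σd² / [n(n²−1)] = 1 − 6×14 / (5×24) = 1 − 84/120 ≈ 0.3000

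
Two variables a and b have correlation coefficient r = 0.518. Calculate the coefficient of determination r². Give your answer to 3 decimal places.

0.268

r² = (0.518)² = 0.268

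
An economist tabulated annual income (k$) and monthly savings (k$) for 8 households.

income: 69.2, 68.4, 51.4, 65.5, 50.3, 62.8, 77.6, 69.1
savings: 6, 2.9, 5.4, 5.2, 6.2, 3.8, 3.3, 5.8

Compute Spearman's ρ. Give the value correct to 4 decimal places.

Rank income: 7, 5, 2, 4, 1, 3, 8, 6
Rank savings: 7, 1, 5, 4, 8, 3, 2, 6
d = rank(income) − rank(savings): 0, 4, -3, 0, -7, 0, 6, 0; Σd² = 110
ρ = 1 − 6Σd² / [n(n²−1)] = 1 − 6×110 / (8×63) = 1 − 660/504 ≈ -0.3095

-0.3095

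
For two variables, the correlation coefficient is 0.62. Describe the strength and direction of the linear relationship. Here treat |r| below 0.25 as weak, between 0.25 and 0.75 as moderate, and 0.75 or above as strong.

r = 0.62 > 0 so the relationship is positive.
|r| = 0.62, which falls in the moderate range.

moderate positive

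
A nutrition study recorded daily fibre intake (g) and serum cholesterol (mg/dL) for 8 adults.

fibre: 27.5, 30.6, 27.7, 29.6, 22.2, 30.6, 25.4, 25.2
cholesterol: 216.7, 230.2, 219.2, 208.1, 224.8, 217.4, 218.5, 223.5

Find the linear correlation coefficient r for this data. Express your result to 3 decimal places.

n = 8, Σx = 218.8, Σy = 1758.4, Σx² = 6045.46, Σy² = 386797.48, Σxy = 48060.07
nΣxy − ΣxΣy = 384480.56 − 384737.92 = -257.36
nΣx² − (Σx)² = 48363.68 − 47873.44 = 490.24; nΣy² − (Σy)² = 3094379.84 − 3091970.56 = 2409.28
r = -257.36 / √(490.24 × 2409.28) = -257.36 / 1086.7959 ≈ -0.237

-0.237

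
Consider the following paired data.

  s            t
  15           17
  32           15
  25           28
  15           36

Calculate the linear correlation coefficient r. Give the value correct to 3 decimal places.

n = 4, Σs = 87, Σt = 96, Σs² = 2099, Σt² = 2594, Σst = 1975
nΣst − ΣsΣt = 7900 − 8352 = -452
nΣs² − (Σs)² = 8396 − 7569 = 827; nΣt² − (Σt)² = 10376 − 9216 = 1160
r = -452 / √(827 × 1160) = -452 / 979.4488 ≈ -0.461

-0.461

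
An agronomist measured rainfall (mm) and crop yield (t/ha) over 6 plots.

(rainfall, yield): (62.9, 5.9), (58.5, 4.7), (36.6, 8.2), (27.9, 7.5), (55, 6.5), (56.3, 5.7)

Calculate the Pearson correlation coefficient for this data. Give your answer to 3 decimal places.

-0.826

n = 6, Σx = 297.2, Σy = 38.5, Σx² = 15691.32, Σy² = 255.13, Σxy = 1833.84
nΣxy − ΣxΣy = 11003.04 − 11442.2 = -439.16
nΣx² − (Σx)² = 94147.92 − 88327.84 = 5820.08; nΣy² − (Σy)² = 1530.78 − 1482.25 = 48.53
r = -439.16 / √(5820.08 × 48.53) = -439.16 / 531.4588 ≈ -0.826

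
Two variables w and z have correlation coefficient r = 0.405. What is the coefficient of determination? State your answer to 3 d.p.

0.164

r² = (0.405)² = 0.164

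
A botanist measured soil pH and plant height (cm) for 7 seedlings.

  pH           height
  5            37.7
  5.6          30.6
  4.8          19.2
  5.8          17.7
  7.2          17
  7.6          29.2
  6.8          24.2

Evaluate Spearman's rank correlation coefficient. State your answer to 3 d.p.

Rank pH: 2, 3, 1, 4, 6, 7, 5
Rank height: 7, 6, 3, 2, 1, 5, 4
d = rank(pH) − rank(height): -5, -3, -2, 2, 5, 2, 1; Σd² = 72
ρ = 1 − 6Σd² / [n(n²−1)] = 1 − 6×72 / (7×48) = 1 − 432/336 ≈ -0.286

-0.286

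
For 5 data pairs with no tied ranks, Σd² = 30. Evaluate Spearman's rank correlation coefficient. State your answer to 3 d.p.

ρ = 1 − 6Σd² / [n(n²−1)] = 1 − 6×30 / (5×24)
  = 1 − 180/120 = 1 − 1.5000 ≈ -0.500

-0.500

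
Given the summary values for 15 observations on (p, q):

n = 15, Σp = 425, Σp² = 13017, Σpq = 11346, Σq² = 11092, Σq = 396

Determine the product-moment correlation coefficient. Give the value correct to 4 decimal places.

0.1598

r = (nΣpq − ΣpΣq) / √[(nΣp² − (Σp)²)(nΣq² − (Σq)²)]
Numerator: 15×11346 − 425×396 = 1890
Denominator: √[(195255 − 180625)(166380 − 156816)] = √[14630 × 9564] = 11828.8343
r = 1890 / 11828.8343 ≈ 0.1598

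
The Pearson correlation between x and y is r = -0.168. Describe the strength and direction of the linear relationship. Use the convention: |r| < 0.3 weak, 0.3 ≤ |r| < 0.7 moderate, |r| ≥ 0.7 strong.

weak negative

r = -0.168 < 0 so the relationship is negative.
|r| = 0.168, which falls in the weak range.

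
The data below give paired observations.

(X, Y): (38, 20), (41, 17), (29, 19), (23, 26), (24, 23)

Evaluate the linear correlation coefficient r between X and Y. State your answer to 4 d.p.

n = 5, ΣX = 155, ΣY = 105, ΣX² = 5071, ΣY² = 2255, ΣXY = 3158
nΣXY − ΣXΣY = 15790 − 16275 = -485
nΣX² − (ΣX)² = 25355 − 24025 = 1330; nΣY² − (ΣY)² = 11275 − 11025 = 250
r = -485 / √(1330 × 250) = -485 / 576.6281 ≈ -0.8411

-0.8411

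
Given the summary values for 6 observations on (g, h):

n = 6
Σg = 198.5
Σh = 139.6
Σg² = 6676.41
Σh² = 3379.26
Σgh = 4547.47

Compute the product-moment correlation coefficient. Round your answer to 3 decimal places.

-0.592

r = (nΣgh − ΣgΣh) / √[(nΣg² − (Σg)²)(nΣh² − (Σh)²)]
Numerator: 6×4547.47 − 198.5×139.6 = -425.78
Denominator: √[(40058.46 − 39402.25)(20275.56 − 19488.16)] = √[656.21 × 787.4] = 718.8183
r = -425.78 / 718.8183 ≈ -0.592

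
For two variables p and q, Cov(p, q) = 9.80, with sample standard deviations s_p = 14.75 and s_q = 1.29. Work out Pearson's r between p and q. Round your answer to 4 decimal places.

r = Cov(p,q) / (s_p · s_q) = 9.80 / (14.75 × 1.29)
  = 9.80 / 19.0275 ≈ 0.5150

0.5150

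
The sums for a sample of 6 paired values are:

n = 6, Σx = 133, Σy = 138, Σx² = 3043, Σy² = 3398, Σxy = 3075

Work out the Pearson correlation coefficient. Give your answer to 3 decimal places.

r = (nΣxy − ΣxΣy) / √[(nΣx² − (Σx)²)(nΣy² − (Σy)²)]
Numerator: 6×3075 − 133×138 = 96
Denominator: √[(18258 − 17689)(20388 − 19044)] = √[569 × 1344] = 874.4919
r = 96 / 874.4919 ≈ 0.110

0.110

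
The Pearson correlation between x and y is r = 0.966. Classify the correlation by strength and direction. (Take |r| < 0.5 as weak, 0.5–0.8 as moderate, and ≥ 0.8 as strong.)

r = 0.966 > 0 so the relationship is positive.
|r| = 0.966, which falls in the strong range.

strong positive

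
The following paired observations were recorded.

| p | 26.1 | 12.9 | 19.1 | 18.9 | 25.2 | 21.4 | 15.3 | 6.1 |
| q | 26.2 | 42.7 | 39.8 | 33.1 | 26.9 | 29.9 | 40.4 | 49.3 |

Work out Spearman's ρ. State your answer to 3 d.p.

Rank p: 8, 2, 5, 4, 7, 6, 3, 1
Rank q: 1, 7, 5, 4, 2, 3, 6, 8
d = rank(p) − rank(q): 7, -5, 0, 0, 5, 3, -3, -7; Σd² = 166
ρ = 1 − 6Σd² / [n(n²−1)] = 1 − 6×166 / (8×63) = 1 − 996/504 ≈ -0.976

-0.976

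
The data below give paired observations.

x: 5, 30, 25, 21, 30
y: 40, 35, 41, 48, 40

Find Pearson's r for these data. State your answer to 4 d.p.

n = 5, Σx = 111, Σy = 204, Σx² = 2891, Σy² = 8410, Σxy = 4483
nΣxy − ΣxΣy = 22415 − 22644 = -229
nΣx² − (Σx)² = 14455 − 12321 = 2134; nΣy² − (Σy)² = 42050 − 41616 = 434
r = -229 / √(2134 × 434) = -229 / 962.3700 ≈ -0.2380

-0.2380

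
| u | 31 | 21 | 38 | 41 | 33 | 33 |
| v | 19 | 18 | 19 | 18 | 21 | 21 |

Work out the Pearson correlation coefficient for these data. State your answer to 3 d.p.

n = 6, Σu = 197, Σv = 116, Σu² = 6705, Σv² = 2252, Σuv = 3813
nΣuv − ΣuΣv = 22878 − 22852 = 26
nΣu² − (Σu)² = 40230 − 38809 = 1421; nΣv² − (Σv)² = 13512 − 13456 = 56
r = 26 / √(1421 × 56) = 26 / 282.0922 ≈ 0.092

0.092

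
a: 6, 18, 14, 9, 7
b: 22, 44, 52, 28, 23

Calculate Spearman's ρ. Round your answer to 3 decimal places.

Rank a: 1, 5, 4, 3, 2
Rank b: 1, 4, 5, 3, 2
d = rank(a) − rank(b): 0, 1, -1, 0, 0; Σd² = 2
ρ = 1 − 6Σd² / [n(n²−1)] = 1 − 6×2 / (5×24) = 1 − 12/120 ≈ 0.900

0.900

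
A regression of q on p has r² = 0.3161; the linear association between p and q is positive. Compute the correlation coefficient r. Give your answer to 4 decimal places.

0.5622

|r| = √0.3161 = 0.5622
The association is positive, so r = 0.5622.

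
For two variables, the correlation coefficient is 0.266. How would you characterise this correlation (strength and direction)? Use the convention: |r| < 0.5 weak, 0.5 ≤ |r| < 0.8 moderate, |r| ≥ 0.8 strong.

weak positive

r = 0.266 > 0 so the relationship is positive.
|r| = 0.266, which falls in the weak range.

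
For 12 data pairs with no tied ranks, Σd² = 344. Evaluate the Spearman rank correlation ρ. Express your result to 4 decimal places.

ρ = 1 − 6Σd² / [n(n²−1)] = 1 − 6×344 / (12×143)
  = 1 − 2064/1716 = 1 − 1.20280 ≈ -0.2028

-0.2028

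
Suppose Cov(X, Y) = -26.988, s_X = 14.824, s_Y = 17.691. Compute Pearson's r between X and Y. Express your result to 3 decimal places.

-0.103

r = Cov(X,Y) / (s_X · s_Y) = -26.988 / (14.824 × 17.691)
  = -26.988 / 262.2514 ≈ -0.103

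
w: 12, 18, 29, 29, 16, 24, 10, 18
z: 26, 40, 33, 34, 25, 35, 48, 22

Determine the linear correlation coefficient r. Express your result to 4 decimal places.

-0.0868

n = 8, Σw = 156, Σz = 263, Σw² = 3406, Σz² = 9159, Σwz = 5091
nΣwz − ΣwΣz = 40728 − 41028 = -300
nΣw² − (Σw)² = 27248 − 24336 = 2912; nΣz² − (Σz)² = 73272 − 69169 = 4103
r = -300 / √(2912 × 4103) = -300 / 3456.5787 ≈ -0.0868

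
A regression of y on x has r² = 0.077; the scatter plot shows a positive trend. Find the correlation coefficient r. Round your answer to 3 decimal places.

0.277

|r| = √0.077 = 0.277
The association is positive, so r = 0.277.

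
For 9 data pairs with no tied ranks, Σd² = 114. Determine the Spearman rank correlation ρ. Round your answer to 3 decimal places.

ρ = 1 − 6Σd² / [n(n²−1)] = 1 − 6×114 / (9×80)
  = 1 − 684/720 = 1 − 0.9500 ≈ 0.050

0.050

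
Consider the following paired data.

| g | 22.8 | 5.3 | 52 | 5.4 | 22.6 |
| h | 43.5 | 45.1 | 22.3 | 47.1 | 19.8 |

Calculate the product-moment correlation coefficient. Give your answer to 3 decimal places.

n = 5, Σg = 108.1, Σh = 177.8, Σg² = 3791.85, Σh² = 7034, Σgh = 3092.25
nΣgh − ΣgΣh = 15461.25 − 19220.18 = -3758.93
nΣg² − (Σg)² = 18959.25 − 11685.61 = 7273.64; nΣh² − (Σh)² = 35170 − 31612.84 = 3557.16
r = -3758.93 / √(7273.64 × 3557.16) = -3758.93 / 5086.6002 ≈ -0.739

-0.739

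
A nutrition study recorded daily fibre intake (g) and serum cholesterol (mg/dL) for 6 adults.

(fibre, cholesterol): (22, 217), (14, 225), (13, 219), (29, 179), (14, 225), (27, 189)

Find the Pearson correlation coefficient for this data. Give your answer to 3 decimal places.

n = 6, Σx = 119, Σy = 1254, Σx² = 2615, Σy² = 264062, Σxy = 24215
nΣxy − ΣxΣy = 145290 − 149226 = -3936
nΣx² − (Σx)² = 15690 − 14161 = 1529; nΣy² − (Σy)² = 1584372 − 1572516 = 11856
r = -3936 / √(1529 × 11856) = -3936 / 4257.6782 ≈ -0.924

-0.924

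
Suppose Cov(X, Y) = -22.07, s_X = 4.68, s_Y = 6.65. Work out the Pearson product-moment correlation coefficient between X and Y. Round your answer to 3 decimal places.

-0.709

r = Cov(X,Y) / (s_X · s_Y) = -22.07 / (4.68 × 6.65)
  = -22.07 / 31.1220 ≈ -0.709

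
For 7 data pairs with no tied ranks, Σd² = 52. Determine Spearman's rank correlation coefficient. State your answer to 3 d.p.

ρ = 1 − 6Σd² / [n(n²−1)] = 1 − 6×52 / (7×48)
  = 1 − 312/336 = 1 − 0.9286 ≈ 0.071

0.071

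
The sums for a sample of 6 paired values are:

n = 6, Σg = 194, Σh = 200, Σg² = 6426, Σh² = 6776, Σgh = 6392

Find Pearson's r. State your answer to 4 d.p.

r = (nΣgh − ΣgΣh) / √[(nΣg² − (Σg)²)(nΣh² − (Σh)²)]
Numerator: 6×6392 − 194×200 = -448
Denominator: √[(38556 − 37636)(40656 − 40000)] = √[920 × 656] = 776.8655
r = -448 / 776.8655 ≈ -0.5767

-0.5767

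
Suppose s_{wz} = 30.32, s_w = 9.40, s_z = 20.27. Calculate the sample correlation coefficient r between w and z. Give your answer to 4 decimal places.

r = Cov(w,z) / (s_w · s_z) = 30.32 / (9.40 × 20.27)
  = 30.32 / 190.5380 ≈ 0.1591

0.1591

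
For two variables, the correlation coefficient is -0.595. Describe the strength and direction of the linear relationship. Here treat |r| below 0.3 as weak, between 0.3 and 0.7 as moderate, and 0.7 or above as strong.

moderate negative

r = -0.595 < 0 so the relationship is negative.
|r| = 0.595, which falls in the moderate range.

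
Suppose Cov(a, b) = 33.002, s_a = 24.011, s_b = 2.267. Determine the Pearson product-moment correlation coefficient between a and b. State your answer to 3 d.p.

r = Cov(a,b) / (s_a · s_b) = 33.002 / (24.011 × 2.267)
  = 33.002 / 54.4329 ≈ 0.606

0.606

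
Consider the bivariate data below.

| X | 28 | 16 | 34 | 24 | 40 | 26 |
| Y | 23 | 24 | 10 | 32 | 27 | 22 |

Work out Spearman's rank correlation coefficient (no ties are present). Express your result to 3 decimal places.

-0.257

Rank X: 4, 1, 5, 2, 6, 3
Rank Y: 3, 4, 1, 6, 5, 2
d = rank(X) − rank(Y): 1, -3, 4, -4, 1, 1; Σd² = 44
ρ = 1 − 6Σd² / [n(n²−1)] = 1 − 6×44 / (6×35) = 1 − 264/210 ≈ -0.257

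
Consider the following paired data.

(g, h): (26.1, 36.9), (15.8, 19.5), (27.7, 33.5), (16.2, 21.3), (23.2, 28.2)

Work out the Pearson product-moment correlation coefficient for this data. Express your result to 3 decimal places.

n = 5, Σg = 109, Σh = 139.4, Σg² = 2498.82, Σh² = 4113.04, Σgh = 3198.44
nΣgh − ΣgΣh = 15992.2 − 15194.6 = 797.6
nΣg² − (Σg)² = 12494.1 − 11881 = 613.1; nΣh² − (Σh)² = 20565.2 − 19432.36 = 1132.84
r = 797.6 / √(613.1 × 1132.84) = 797.6 / 833.3932 ≈ 0.957

0.957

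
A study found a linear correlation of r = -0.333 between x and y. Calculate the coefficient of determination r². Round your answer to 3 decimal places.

r² = (-0.333)² = 0.111

0.111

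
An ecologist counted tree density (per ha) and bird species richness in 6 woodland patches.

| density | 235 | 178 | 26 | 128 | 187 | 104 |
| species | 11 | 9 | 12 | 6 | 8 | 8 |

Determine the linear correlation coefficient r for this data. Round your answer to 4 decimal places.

n = 6, Σx = 858, Σy = 54, Σx² = 149754, Σy² = 510, Σxy = 7595
nΣxy − ΣxΣy = 45570 − 46332 = -762
nΣx² − (Σx)² = 898524 − 736164 = 162360; nΣy² − (Σy)² = 3060 − 2916 = 144
r = -762 / √(162360 × 144) = -762 / 4835.2704 ≈ -0.1576

-0.1576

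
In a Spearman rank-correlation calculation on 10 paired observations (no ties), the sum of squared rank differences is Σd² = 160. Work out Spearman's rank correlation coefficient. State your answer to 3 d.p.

ρ = 1 − 6Σd² / [n(n²−1)] = 1 − 6×160 / (10×99)
  = 1 − 960/990 = 1 − 0.9697 ≈ 0.030

0.030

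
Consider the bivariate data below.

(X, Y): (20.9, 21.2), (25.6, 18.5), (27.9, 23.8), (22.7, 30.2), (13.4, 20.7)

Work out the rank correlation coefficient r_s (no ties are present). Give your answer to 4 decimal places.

0.2000

Rank X: 2, 4, 5, 3, 1
Rank Y: 3, 1, 4, 5, 2
d = rank(X) − rank(Y): -1, 3, 1, -2, -1; Σd² = 16
ρ = 1 − 6Σd² / [n(n²−1)] = 1 − 6×16 / (5×24) = 1 − 96/120 ≈ 0.2000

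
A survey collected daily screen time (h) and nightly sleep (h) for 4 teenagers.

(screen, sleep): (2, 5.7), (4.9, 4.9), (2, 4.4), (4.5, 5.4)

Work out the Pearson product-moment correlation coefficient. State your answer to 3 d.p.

0.063

n = 4, Σx = 13.4, Σy = 20.4, Σx² = 52.26, Σy² = 105.02, Σxy = 68.51
nΣxy − ΣxΣy = 274.04 − 273.36 = 0.68
nΣx² − (Σx)² = 209.04 − 179.56 = 29.48; nΣy² − (Σy)² = 420.08 − 416.16 = 3.92
r = 0.68 / √(29.48 × 3.92) = 0.68 / 10.7500 ≈ 0.063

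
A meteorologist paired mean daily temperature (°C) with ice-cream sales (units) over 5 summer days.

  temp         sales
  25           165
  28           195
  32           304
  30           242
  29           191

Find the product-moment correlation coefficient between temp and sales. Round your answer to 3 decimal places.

n = 5, Σx = 144, Σy = 1097, Σx² = 4174, Σy² = 252711, Σxy = 32112
nΣxy − ΣxΣy = 160560 − 157968 = 2592
nΣx² − (Σx)² = 20870 − 20736 = 134; nΣy² − (Σy)² = 1263555 − 1203409 = 60146
r = 2592 / √(134 × 60146) = 2592 / 2838.9371 ≈ 0.913

0.913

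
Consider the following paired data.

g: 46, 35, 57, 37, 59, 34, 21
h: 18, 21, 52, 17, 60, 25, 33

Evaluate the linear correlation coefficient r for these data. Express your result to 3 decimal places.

n = 7, Σg = 289, Σh = 226, Σg² = 13037, Σh² = 9072, Σgh = 10239
nΣgh − ΣgΣh = 71673 − 65314 = 6359
nΣg² − (Σg)² = 91259 − 83521 = 7738; nΣh² − (Σh)² = 63504 − 51076 = 12428
r = 6359 / √(7738 × 12428) = 6359 / 9806.5215 ≈ 0.648

0.648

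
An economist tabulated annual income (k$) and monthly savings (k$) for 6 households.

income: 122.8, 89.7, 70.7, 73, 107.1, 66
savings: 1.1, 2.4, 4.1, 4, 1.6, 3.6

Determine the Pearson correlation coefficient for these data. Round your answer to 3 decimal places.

-0.964

n = 6, Σx = 529.3, Σy = 16.8, Σx² = 49279.83, Σy² = 55.3, Σxy = 1341.19
nΣxy − ΣxΣy = 8047.14 − 8892.24 = -845.1
nΣx² − (Σx)² = 295678.98 − 280158.49 = 15520.49; nΣy² − (Σy)² = 331.8 − 282.24 = 49.56
r = -845.1 / √(15520.49 × 49.56) = -845.1 / 877.0379 ≈ -0.964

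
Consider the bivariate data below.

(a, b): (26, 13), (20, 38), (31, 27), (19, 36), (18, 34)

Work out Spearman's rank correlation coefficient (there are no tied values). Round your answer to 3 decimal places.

Rank a: 4, 3, 5, 2, 1
Rank b: 1, 5, 2, 4, 3
d = rank(a) − rank(b): 3, -2, 3, -2, -2; Σd² = 30
ρ = 1 − 6Σd² / [n(n²−1)] = 1 − 6×30 / (5×24) = 1 − 180/120 ≈ -0.500

-0.500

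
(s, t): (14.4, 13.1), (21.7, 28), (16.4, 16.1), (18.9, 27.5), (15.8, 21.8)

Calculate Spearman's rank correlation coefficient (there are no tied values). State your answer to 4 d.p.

0.9000

Rank s: 1, 5, 3, 4, 2
Rank t: 1, 5, 2, 4, 3
d = rank(s) − rank(t): 0, 0, 1, 0, -1; Σd² = 2
ρ = 1 − 6Σd² / [n(n²−1)] = 1 − 6×2 / (5×24) = 1 − 12/120 ≈ 0.9000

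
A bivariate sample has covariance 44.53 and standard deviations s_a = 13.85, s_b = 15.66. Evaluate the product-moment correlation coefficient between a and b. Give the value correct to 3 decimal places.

0.205

r = Cov(a,b) / (s_a · s_b) = 44.53 / (13.85 × 15.66)
  = 44.53 / 216.8910 ≈ 0.205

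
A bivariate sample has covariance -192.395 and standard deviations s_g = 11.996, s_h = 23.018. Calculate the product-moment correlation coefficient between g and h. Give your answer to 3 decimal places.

-0.697

r = Cov(g,h) / (s_g · s_h) = -192.395 / (11.996 × 23.018)
  = -192.395 / 276.1239 ≈ -0.697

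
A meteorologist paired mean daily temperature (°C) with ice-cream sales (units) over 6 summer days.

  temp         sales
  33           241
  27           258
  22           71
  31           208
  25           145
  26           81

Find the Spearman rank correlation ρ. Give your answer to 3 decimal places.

0.771

Rank temp: 6, 4, 1, 5, 2, 3
Rank sales: 5, 6, 1, 4, 3, 2
d = rank(temp) − rank(sales): 1, -2, 0, 1, -1, 1; Σd² = 8
ρ = 1 − 6Σd² / [n(n²−1)] = 1 − 6×8 / (6×35) = 1 − 48/210 ≈ 0.771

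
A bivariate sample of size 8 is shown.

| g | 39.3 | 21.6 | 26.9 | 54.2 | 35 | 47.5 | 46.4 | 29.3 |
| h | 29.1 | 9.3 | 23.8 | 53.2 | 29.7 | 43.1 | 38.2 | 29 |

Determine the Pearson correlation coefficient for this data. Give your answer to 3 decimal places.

n = 8, Σg = 300.2, Σh = 255.4, Σg² = 12165, Σh² = 9369.92, Σgh = 10577.1
nΣgh − ΣgΣh = 84616.8 − 76671.08 = 7945.72
nΣg² − (Σg)² = 97320 − 90120.04 = 7199.96; nΣh² − (Σh)² = 74959.36 − 65229.16 = 9730.2
r = 7945.72 / √(7199.96 × 9730.2) = 7945.72 / 8370.0090 ≈ 0.949

0.949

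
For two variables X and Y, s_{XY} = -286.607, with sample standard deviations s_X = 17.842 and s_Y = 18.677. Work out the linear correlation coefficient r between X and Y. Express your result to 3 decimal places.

-0.860

r = Cov(X,Y) / (s_X · s_Y) = -286.607 / (17.842 × 18.677)
  = -286.607 / 333.2350 ≈ -0.860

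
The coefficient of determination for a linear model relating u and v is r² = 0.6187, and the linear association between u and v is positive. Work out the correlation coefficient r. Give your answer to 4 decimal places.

|r| = √0.6187 = 0.7866
The association is positive, so r = 0.7866.

0.7866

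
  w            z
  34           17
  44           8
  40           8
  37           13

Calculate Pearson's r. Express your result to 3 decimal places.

n = 4, Σw = 155, Σz = 46, Σw² = 6061, Σz² = 586, Σwz = 1731
nΣwz − ΣwΣz = 6924 − 7130 = -206
nΣw² − (Σw)² = 24244 − 24025 = 219; nΣz² − (Σz)² = 2344 − 2116 = 228
r = -206 / √(219 × 228) = -206 / 223.4547 ≈ -0.922

-0.922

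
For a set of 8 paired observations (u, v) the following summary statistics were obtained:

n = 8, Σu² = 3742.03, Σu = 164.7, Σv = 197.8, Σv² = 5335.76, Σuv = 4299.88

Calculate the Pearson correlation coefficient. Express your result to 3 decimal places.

0.576

r = (nΣuv − ΣuΣv) / √[(nΣu² − (Σu)²)(nΣv² − (Σv)²)]
Numerator: 8×4299.88 − 164.7×197.8 = 1821.38
Denominator: √[(29936.24 − 27126.09)(42686.08 − 39124.84)] = √[2810.15 × 3561.24] = 3163.4820
r = 1821.38 / 3163.4820 ≈ 0.576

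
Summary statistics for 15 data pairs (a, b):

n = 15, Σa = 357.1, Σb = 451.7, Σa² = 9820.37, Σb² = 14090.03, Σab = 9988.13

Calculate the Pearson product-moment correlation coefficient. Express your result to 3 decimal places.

r = (nΣab − ΣaΣb) / √[(nΣa² − (Σa)²)(nΣb² − (Σb)²)]
Numerator: 15×9988.13 − 357.1×451.7 = -11480.12
Denominator: √[(147305.55 − 127520.41)(211350.45 − 204032.89)] = √[19785.14 × 7317.56] = 12032.4124
r = -11480.12 / 12032.4124 ≈ -0.954

-0.954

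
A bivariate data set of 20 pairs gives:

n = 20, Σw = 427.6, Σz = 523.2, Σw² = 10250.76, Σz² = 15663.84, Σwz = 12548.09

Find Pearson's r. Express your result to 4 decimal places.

0.9200

r = (nΣwz − ΣwΣz) / √[(nΣw² − (Σw)²)(nΣz² − (Σz)²)]
Numerator: 20×12548.09 − 427.6×523.2 = 27241.48
Denominator: √[(205015.2 − 182841.76)(313276.8 − 273738.24)] = √[22173.44 × 39538.56] = 29609.2196
r = 27241.48 / 29609.2196 ≈ 0.9200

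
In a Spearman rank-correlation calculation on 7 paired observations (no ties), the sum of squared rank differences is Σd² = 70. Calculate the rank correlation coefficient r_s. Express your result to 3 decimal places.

-0.250

ρ = 1 − 6Σd² / [n(n²−1)] = 1 − 6×70 / (7×48)
  = 1 − 420/336 = 1 − 1.2500 ≈ -0.250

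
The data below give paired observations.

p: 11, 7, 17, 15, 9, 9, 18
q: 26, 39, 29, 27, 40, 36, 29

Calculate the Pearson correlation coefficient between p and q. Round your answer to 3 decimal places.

n = 7, Σp = 86, Σq = 226, Σp² = 1170, Σq² = 7504, Σpq = 2663
nΣpq − ΣpΣq = 18641 − 19436 = -795
nΣp² − (Σp)² = 8190 − 7396 = 794; nΣq² − (Σq)² = 52528 − 51076 = 1452
r = -795 / √(794 × 1452) = -795 / 1073.7262 ≈ -0.740

-0.740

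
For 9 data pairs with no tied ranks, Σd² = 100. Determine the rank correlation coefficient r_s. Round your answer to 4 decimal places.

ρ = 1 − 6Σd² / [n(n²−1)] = 1 − 6×100 / (9×80)
  = 1 − 600/720 = 1 − 0.83333 ≈ 0.1667

0.1667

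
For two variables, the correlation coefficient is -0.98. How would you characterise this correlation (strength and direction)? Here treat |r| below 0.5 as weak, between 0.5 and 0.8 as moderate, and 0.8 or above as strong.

strong negative

r = -0.98 < 0 so the relationship is negative.
|r| = 0.98, which falls in the strong range.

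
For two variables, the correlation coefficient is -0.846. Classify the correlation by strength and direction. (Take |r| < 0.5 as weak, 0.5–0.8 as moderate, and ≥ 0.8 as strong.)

r = -0.846 < 0 so the relationship is negative.
|r| = 0.846, which falls in the strong range.

strong negative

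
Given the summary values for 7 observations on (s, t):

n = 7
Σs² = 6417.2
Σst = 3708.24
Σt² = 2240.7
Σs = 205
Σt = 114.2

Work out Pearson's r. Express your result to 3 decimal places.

r = (nΣst − ΣsΣt) / √[(nΣs² − (Σs)²)(nΣt² − (Σt)²)]
Numerator: 7×3708.24 − 205×114.2 = 2546.68
Denominator: √[(44920.4 − 42025)(15684.9 − 13041.64)] = √[2895.4 × 2643.26] = 2766.4589
r = 2546.68 / 2766.4589 ≈ 0.921

0.921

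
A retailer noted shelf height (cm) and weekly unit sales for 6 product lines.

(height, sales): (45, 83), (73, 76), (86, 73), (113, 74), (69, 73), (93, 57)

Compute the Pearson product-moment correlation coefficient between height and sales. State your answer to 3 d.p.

n = 6, Σx = 479, Σy = 436, Σx² = 40929, Σy² = 32048, Σxy = 34261
nΣxy − ΣxΣy = 205566 − 208844 = -3278
nΣx² − (Σx)² = 245574 − 229441 = 16133; nΣy² − (Σy)² = 192288 − 190096 = 2192
r = -3278 / √(16133 × 2192) = -3278 / 5946.7248 ≈ -0.551

-0.551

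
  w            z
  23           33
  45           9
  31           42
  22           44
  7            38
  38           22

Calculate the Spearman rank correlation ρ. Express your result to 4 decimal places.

Rank w: 3, 6, 4, 2, 1, 5
Rank z: 3, 1, 5, 6, 4, 2
d = rank(w) − rank(z): 0, 5, -1, -4, -3, 3; Σd² = 60
ρ = 1 − 6Σd² / [n(n²−1)] = 1 − 6×60 / (6×35) = 1 − 360/210 ≈ -0.7143

-0.7143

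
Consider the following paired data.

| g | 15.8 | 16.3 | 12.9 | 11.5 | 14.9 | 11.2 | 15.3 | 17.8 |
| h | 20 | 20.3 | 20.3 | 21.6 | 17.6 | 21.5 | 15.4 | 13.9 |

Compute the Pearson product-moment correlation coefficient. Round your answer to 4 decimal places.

n = 8, Σg = 115.7, Σh = 150.6, Σg² = 1712.37, Σh² = 2893.12, Σgh = 2143.24
nΣgh − ΣgΣh = 17145.92 − 17424.42 = -278.5
nΣg² − (Σg)² = 13698.96 − 13386.49 = 312.47; nΣh² − (Σh)² = 23144.96 − 22680.36 = 464.6
r = -278.5 / √(312.47 × 464.6) = -278.5 / 381.0165 ≈ -0.7309

-0.7309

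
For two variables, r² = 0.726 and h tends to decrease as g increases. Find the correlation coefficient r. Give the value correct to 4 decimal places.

|r| = √0.726 = 0.8521
The association is negative, so r = −0.8521.

-0.8521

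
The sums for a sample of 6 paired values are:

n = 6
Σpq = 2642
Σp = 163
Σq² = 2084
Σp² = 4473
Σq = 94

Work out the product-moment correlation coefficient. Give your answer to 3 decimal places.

r = (nΣpq − ΣpΣq) / √[(nΣp² − (Σp)²)(nΣq² − (Σq)²)]
Numerator: 6×2642 − 163×94 = 530
Denominator: √[(26838 − 26569)(12504 − 8836)] = √[269 × 3668] = 993.3237
r = 530 / 993.3237 ≈ 0.534

0.534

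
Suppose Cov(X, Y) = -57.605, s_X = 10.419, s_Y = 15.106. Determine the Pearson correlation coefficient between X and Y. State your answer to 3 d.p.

r = Cov(X,Y) / (s_X · s_Y) = -57.605 / (10.419 × 15.106)
  = -57.605 / 157.3894 ≈ -0.366

-0.366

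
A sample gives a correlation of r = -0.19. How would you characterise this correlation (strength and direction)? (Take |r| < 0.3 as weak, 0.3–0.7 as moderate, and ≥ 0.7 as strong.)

weak negative

r = -0.19 < 0 so the relationship is negative.
|r| = 0.19, which falls in the weak range.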